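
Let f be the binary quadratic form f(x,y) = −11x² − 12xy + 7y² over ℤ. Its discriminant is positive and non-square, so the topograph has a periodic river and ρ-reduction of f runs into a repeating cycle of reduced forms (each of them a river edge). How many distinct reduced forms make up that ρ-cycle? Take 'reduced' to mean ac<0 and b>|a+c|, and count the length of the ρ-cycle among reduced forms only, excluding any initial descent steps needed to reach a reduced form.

D = 452, ⌊√D⌋ = 21
descent: ρ → (7,12,-11)  [lands on river]
river: ρ → (-11,10,8)
river: ρ → (8,6,-13)
river: ρ → (-13,20,1)
river: ρ → (1,20,-13)
river: ρ → (-13,6,8)
river: ρ → (8,10,-11)
river: ρ → (-11,12,7)
river: ρ → (7,16,-7)
river: ρ → (-7,12,11)
river: ρ → (11,10,-8)
river: ρ → (-8,6,13)
river: ρ → (13,20,-1)
river: ρ → (-1,20,13)
river: ρ → (13,6,-8)
river: ρ → (-8,10,11)
river: ρ → (11,12,-7)
river: ρ → (-7,16,7)
ρ-cycle length = 18 (tail of 1 descent step not counted)

18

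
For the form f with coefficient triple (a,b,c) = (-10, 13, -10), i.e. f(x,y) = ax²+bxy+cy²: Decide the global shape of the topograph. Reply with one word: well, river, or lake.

D = b²−4ac = 13² − 4·(-10)·(-10) = -231
D < 0 ⇒ definite ⇒ every region one sign ⇒ single well

well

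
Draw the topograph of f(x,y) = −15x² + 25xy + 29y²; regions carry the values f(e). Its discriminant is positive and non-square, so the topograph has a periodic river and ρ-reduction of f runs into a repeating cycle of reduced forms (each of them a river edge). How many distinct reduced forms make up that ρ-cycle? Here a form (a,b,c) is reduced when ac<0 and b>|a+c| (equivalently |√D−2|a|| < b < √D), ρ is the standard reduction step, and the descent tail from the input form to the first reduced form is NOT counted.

D = 2365, ⌊√D⌋ = 48
river: ρ → (29,33,-11)
river: ρ → (-11,33,29)
river: ρ → (29,25,-15)
river: ρ → (-15,35,19)
river: ρ → (19,41,-9)
river: ρ → (-9,31,39)
river: ρ → (39,47,-1)
river: ρ → (-1,47,39)
river: ρ → (39,31,-9)
river: ρ → (-9,41,19)
river: ρ → (19,35,-15)
river: ρ → (-15,25,29)
ρ-cycle length = 12 (tail of 0 descent steps not counted)

12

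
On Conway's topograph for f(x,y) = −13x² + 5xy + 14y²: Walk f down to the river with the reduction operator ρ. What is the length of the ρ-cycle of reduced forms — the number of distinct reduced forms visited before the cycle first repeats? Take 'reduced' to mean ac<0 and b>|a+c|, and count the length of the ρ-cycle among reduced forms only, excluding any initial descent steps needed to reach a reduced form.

D = 753, ⌊√D⌋ = 27
river: ρ → (14,23,-4)
river: ρ → (-4,25,8)
river: ρ → (8,23,-7)
river: ρ → (-7,19,14)
river: ρ → (14,9,-12)
river: ρ → (-12,15,11)
river: ρ → (11,7,-16)
river: ρ → (-16,25,2)
river: ρ → (2,27,-3)
river: ρ → (-3,27,2)
river: ρ → (2,25,-16)
river: ρ → (-16,7,11)
river: ρ → (11,15,-12)
river: ρ → (-12,9,14)
river: ρ → (14,19,-7)
river: ρ → (-7,23,8)
river: ρ → (8,25,-4)
river: ρ → (-4,23,14)
river: ρ → (14,5,-13)
river: ρ → (-13,21,6)
river: ρ → (6,27,-1)
river: ρ → (-1,27,6)
river: ρ → (6,21,-13)
river: ρ → (-13,5,14)
ρ-cycle length = 24 (tail of 0 descent steps not counted)

24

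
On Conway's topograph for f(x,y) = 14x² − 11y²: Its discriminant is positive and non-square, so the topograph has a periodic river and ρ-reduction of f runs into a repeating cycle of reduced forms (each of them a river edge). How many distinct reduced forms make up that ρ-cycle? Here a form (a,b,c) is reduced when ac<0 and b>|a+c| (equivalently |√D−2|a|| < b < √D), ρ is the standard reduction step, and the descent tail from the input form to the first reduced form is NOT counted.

D = 616, ⌊√D⌋ = 24
descent: ρ → (-11,22,3)  [lands on river]
river: ρ → (3,20,-18)
river: ρ → (-18,16,5)
river: ρ → (5,24,-2)
river: ρ → (-2,24,5)
river: ρ → (5,16,-18)
river: ρ → (-18,20,3)
river: ρ → (3,22,-11)
ρ-cycle length = 8 (tail of 1 descent step not counted)

8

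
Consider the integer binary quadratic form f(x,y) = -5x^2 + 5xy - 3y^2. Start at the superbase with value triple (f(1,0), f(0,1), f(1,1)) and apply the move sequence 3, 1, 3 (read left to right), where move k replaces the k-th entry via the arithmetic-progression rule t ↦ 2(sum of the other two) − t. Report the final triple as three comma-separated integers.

start (-5,-3,-3) = (f(1,0),f(0,1),f(1,1))
replace slot 3: 2·((-5)+(-3)) − (-3) = -13 → (-5,-3,-13)
replace slot 1: 2·((-3)+(-13)) − (-5) = -27 → (-27,-3,-13)
replace slot 3: 2·((-27)+(-3)) − (-13) = -47 → (-27,-3,-47)

-27,-3,-47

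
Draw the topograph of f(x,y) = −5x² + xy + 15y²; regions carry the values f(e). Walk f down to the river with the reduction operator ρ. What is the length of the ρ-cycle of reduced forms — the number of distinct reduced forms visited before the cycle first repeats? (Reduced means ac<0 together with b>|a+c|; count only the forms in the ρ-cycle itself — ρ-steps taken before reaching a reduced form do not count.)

D = 301, ⌊√D⌋ = 17
descent: ρ → (15,-1,-5)
descent: ρ → (-5,11,9)  [lands on river]
river: ρ → (9,7,-7)
river: ρ → (-7,7,9)
river: ρ → (9,11,-5)
river: ρ → (-5,9,11)
river: ρ → (11,13,-3)
river: ρ → (-3,17,1)
river: ρ → (1,17,-3)
river: ρ → (-3,13,11)
river: ρ → (11,9,-5)
ρ-cycle length = 10 (tail of 2 descent steps not counted)

10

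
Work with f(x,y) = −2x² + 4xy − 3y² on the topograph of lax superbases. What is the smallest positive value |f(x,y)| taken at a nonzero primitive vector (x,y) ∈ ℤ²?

translate: b→0 (≡-4 mod 4), so (2,-4,3)→(2,0,1)
flip: (2,0,1)→(1,0,2)
reduced (well bottom): (1,0,2) with a≤c, −a<b≤a
well minimum |f| = |-1| = 1 (negative-definite)

1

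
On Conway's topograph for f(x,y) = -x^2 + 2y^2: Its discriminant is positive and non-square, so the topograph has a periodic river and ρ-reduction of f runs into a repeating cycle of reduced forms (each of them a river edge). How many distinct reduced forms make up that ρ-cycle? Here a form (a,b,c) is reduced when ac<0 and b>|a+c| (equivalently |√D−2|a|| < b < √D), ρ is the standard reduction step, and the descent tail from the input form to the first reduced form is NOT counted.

D = 8, ⌊√D⌋ = 2
descent: ρ → (2,0,-1)
descent: ρ → (-1,2,1)  [lands on river]
river: ρ → (1,2,-1)
ρ-cycle length = 2 (tail of 2 descent steps not counted)

2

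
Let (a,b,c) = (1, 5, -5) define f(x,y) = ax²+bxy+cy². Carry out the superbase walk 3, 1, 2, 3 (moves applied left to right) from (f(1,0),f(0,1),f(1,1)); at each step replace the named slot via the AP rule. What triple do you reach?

start (1,-5,1) = (f(1,0),f(0,1),f(1,1))
replace slot 3: 2·(1+(-5)) − 1 = -9 → (1,-5,-9)
replace slot 1: 2·((-5)+(-9)) − 1 = -29 → (-29,-5,-9)
replace slot 2: 2·((-29)+(-9)) − (-5) = -71 → (-29,-71,-9)
replace slot 3: 2·((-29)+(-71)) − (-9) = -191 → (-29,-71,-191)

-29,-71,-191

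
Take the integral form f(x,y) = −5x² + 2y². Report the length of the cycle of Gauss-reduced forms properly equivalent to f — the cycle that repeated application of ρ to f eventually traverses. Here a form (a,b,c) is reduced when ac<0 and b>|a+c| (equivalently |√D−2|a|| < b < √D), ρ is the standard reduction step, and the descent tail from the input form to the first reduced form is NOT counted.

D = 40, ⌊√D⌋ = 6
descent: ρ → (2,4,-3)  [lands on river]
river: ρ → (-3,2,3)
river: ρ → (3,4,-2)
river: ρ → (-2,4,3)
river: ρ → (3,2,-3)
river: ρ → (-3,4,2)
ρ-cycle length = 6 (tail of 1 descent step not counted)

6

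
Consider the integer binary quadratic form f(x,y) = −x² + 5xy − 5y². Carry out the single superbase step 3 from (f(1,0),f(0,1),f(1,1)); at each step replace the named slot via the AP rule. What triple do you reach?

start (-1,-5,-1) = (f(1,0),f(0,1),f(1,1))
replace slot 3: 2·((-1)+(-5)) − (-1) = -11 → (-1,-5,-11)

-1,-5,-11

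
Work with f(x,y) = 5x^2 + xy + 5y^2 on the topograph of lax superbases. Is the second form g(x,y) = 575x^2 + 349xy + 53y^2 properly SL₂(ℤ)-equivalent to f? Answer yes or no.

D₁ = -99, D₂ = -99
f: reduced (well bottom): (5,1,5) with a≤c, −a<b≤a
g: flip: (575,349,53)→(53,-349,575)
g: translate: b→-31 (≡-349 mod 106), so (53,-349,575)→(53,-31,5)
g: flip: (53,-31,5)→(5,31,53)
g: translate: b→1 (≡31 mod 10), so (5,31,53)→(5,1,5)
g: reduced (well bottom): (5,1,5) with a≤c, −a<b≤a
reduced forms (5, 1, 5) vs (5, 1, 5) ⇒ equivalent

yes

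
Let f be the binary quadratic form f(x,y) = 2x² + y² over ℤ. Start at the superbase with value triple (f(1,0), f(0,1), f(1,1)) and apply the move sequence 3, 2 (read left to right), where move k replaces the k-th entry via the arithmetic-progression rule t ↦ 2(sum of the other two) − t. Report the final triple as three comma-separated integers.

start (2,1,3) = (f(1,0),f(0,1),f(1,1))
replace slot 3: 2·(2+1) − 3 = 3 → (2,1,3)
replace slot 2: 2·(2+3) − 1 = 9 → (2,9,3)

2,9,3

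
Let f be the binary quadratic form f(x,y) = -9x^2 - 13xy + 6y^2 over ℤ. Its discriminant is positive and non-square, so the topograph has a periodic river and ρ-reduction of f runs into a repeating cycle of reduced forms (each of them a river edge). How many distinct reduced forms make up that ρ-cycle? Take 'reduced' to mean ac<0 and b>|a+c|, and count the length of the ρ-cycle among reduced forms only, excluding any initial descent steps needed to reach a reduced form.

D = 385, ⌊√D⌋ = 19
descent: ρ → (6,13,-9)  [lands on river]
river: ρ → (-9,5,10)
river: ρ → (10,15,-4)
river: ρ → (-4,17,6)
river: ρ → (6,19,-1)
river: ρ → (-1,19,6)
river: ρ → (6,17,-4)
river: ρ → (-4,15,10)
river: ρ → (10,5,-9)
river: ρ → (-9,13,6)
river: ρ → (6,11,-11)
river: ρ → (-11,11,6)
ρ-cycle length = 12 (tail of 1 descent step not counted)

12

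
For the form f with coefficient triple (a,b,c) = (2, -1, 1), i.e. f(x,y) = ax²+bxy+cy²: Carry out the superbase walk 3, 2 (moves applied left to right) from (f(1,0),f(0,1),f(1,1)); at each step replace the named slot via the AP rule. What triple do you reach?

start (2,1,2) = (f(1,0),f(0,1),f(1,1))
replace slot 3: 2·(2+1) − 2 = 4 → (2,1,4)
replace slot 2: 2·(2+4) − 1 = 11 → (2,11,4)

2,11,4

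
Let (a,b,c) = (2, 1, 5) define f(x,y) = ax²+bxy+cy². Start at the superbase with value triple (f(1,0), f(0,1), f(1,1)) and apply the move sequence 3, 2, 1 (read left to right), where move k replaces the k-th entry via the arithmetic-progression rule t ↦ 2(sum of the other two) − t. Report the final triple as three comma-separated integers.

start (2,5,8) = (f(1,0),f(0,1),f(1,1))
replace slot 3: 2·(2+5) − 8 = 6 → (2,5,6)
replace slot 2: 2·(2+6) − 5 = 11 → (2,11,6)
replace slot 1: 2·(11+6) − 2 = 32 → (32,11,6)

32,11,6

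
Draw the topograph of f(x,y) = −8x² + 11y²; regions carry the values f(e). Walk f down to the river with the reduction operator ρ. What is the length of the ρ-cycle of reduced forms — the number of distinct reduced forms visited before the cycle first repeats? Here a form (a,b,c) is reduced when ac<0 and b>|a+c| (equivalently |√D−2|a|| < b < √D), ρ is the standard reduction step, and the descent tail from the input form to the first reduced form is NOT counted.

D = 352, ⌊√D⌋ = 18
descent: ρ → (11,0,-8)
descent: ρ → (-8,16,3)  [lands on river]
river: ρ → (3,14,-13)
river: ρ → (-13,12,4)
river: ρ → (4,12,-13)
river: ρ → (-13,14,3)
river: ρ → (3,16,-8)
ρ-cycle length = 6 (tail of 2 descent steps not counted)

6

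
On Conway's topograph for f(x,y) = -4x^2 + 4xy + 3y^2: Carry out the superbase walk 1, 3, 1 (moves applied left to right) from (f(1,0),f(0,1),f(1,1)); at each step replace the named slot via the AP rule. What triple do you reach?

start (-4,3,3) = (f(1,0),f(0,1),f(1,1))
replace slot 1: 2·(3+3) − (-4) = 16 → (16,3,3)
replace slot 3: 2·(16+3) − 3 = 35 → (16,3,35)
replace slot 1: 2·(3+35) − 16 = 60 → (60,3,35)

60,3,35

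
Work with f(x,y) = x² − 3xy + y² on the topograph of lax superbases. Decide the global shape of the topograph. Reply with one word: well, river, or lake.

D = b²−4ac = (-3)² − 4·1·1 = 5
D > 0 non-square ⇒ indefinite ⇒ periodic river

river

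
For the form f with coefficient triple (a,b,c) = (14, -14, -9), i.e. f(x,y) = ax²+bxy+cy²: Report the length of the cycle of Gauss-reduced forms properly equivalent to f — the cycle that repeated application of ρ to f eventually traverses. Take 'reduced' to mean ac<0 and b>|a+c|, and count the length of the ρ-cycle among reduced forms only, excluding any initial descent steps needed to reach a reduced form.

D = 700, ⌊√D⌋ = 26
descent: ρ → (-9,14,14)  [lands on river]
river: ρ → (14,14,-9)
river: ρ → (-9,22,6)
river: ρ → (6,26,-1)
river: ρ → (-1,26,6)
river: ρ → (6,22,-9)
ρ-cycle length = 6 (tail of 1 descent step not counted)

6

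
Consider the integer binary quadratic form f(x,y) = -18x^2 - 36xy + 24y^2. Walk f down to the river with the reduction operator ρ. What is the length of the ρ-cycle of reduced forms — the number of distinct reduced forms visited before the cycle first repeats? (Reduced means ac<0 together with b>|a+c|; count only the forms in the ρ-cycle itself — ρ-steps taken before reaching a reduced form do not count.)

D = 3024, ⌊√D⌋ = 54
descent: ρ → (24,36,-18)  [lands on river]
river: ρ → (-18,36,24)
river: ρ → (24,12,-30)
river: ρ → (-30,48,6)
river: ρ → (6,48,-30)
river: ρ → (-30,12,24)
ρ-cycle length = 6 (tail of 1 descent step not counted)

6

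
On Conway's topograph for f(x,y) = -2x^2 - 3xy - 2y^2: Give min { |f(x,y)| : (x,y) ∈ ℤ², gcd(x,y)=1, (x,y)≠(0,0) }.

translate: b→-1 (≡3 mod 4), so (2,3,2)→(2,-1,1)
flip: (2,-1,1)→(1,1,2)
reduced (well bottom): (1,1,2) with a≤c, −a<b≤a
well minimum |f| = |-1| = 1 (negative-definite)

1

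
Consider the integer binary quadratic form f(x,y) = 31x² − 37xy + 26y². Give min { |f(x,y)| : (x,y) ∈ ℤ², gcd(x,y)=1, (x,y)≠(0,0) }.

translate: b→25 (≡-37 mod 62), so (31,-37,26)→(31,25,20)
flip: (31,25,20)→(20,-25,31)
translate: b→15 (≡-25 mod 40), so (20,-25,31)→(20,15,26)
reduced (well bottom): (20,15,26) with a≤c, −a<b≤a
well minimum = a = 20

20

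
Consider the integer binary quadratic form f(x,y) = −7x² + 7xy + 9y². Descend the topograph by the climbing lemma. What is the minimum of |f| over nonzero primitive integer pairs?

river: ρ → (9,11,-5)
river: ρ → (-5,9,11)
river: ρ → (11,13,-3)
river: ρ → (-3,17,1)
river: ρ → (1,17,-3)
river: ρ → (-3,13,11)
river: ρ → (11,9,-5)
river: ρ → (-5,11,9)
river: ρ → (9,7,-7)
river: ρ → (-7,7,9)
closes: descent 0, river 10
min |a| on river = 1

1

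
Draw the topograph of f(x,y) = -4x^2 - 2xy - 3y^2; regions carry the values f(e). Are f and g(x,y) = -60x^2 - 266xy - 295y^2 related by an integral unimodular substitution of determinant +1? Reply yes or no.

D₁ = -44, D₂ = -44
f is negative-definite; reduce −f:
−f: flip: (4,2,3)→(3,-2,4)
−f: reduced (well bottom): (3,-2,4) with a≤c, −a<b≤a
flip sign back: reduced form of f is (-3,2,-4)
g is negative-definite; reduce −g:
−g: translate: b→26 (≡266 mod 120), so (60,266,295)→(60,26,3)
−g: flip: (60,26,3)→(3,-26,60)
−g: translate: b→-2 (≡-26 mod 6), so (3,-26,60)→(3,-2,4)
−g: reduced (well bottom): (3,-2,4) with a≤c, −a<b≤a
flip sign back: reduced form of g is (-3,2,-4)
reduced forms (-3, 2, -4) vs (-3, 2, -4) ⇒ equivalent

yes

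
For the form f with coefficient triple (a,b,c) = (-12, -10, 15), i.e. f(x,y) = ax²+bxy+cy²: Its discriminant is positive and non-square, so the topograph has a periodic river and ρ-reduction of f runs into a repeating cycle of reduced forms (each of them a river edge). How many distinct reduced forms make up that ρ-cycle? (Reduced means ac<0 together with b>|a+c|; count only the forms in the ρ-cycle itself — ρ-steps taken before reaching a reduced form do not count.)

D = 820, ⌊√D⌋ = 28
descent: ρ → (15,10,-12)  [lands on river]
river: ρ → (-12,14,13)
river: ρ → (13,12,-13)
river: ρ → (-13,14,12)
river: ρ → (12,10,-15)
river: ρ → (-15,20,7)
river: ρ → (7,22,-12)
river: ρ → (-12,26,3)
river: ρ → (3,28,-3)
river: ρ → (-3,26,12)
river: ρ → (12,22,-7)
river: ρ → (-7,20,15)
ρ-cycle length = 12 (tail of 1 descent step not counted)

12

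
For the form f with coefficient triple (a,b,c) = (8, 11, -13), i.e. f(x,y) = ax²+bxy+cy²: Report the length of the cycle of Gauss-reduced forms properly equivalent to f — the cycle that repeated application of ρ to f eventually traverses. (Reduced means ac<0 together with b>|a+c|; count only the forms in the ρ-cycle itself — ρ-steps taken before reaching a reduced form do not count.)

D = 537, ⌊√D⌋ = 23
river: ρ → (-13,15,6)
river: ρ → (6,21,-4)
river: ρ → (-4,19,11)
river: ρ → (11,3,-12)
river: ρ → (-12,21,2)
river: ρ → (2,23,-1)
river: ρ → (-1,23,2)
river: ρ → (2,21,-12)
river: ρ → (-12,3,11)
river: ρ → (11,19,-4)
river: ρ → (-4,21,6)
river: ρ → (6,15,-13)
river: ρ → (-13,11,8)
river: ρ → (8,21,-3)
river: ρ → (-3,21,8)
river: ρ → (8,11,-13)
ρ-cycle length = 16 (tail of 0 descent steps not counted)

16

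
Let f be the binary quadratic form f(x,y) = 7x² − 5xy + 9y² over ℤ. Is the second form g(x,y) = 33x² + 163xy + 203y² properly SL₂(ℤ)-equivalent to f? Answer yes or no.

D₁ = -227, D₂ = -227
f: reduced (well bottom): (7,-5,9) with a≤c, −a<b≤a
g: translate: b→31 (≡163 mod 66), so (33,163,203)→(33,31,9)
g: flip: (33,31,9)→(9,-31,33)
g: translate: b→5 (≡-31 mod 18), so (9,-31,33)→(9,5,7)
g: flip: (9,5,7)→(7,-5,9)
g: reduced (well bottom): (7,-5,9) with a≤c, −a<b≤a
reduced forms (7, -5, 9) vs (7, -5, 9) ⇒ equivalent

yes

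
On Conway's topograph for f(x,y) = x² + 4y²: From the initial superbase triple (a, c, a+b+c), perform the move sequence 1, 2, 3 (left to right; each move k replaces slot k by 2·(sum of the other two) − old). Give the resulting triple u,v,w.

start (1,4,5) = (f(1,0),f(0,1),f(1,1))
replace slot 1: 2·(4+5) − 1 = 17 → (17,4,5)
replace slot 2: 2·(17+5) − 4 = 40 → (17,40,5)
replace slot 3: 2·(17+40) − 5 = 109 → (17,40,109)

17,40,109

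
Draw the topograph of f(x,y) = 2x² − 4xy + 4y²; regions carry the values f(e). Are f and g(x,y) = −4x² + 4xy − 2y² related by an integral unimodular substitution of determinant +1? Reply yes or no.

D₁ = -16, D₂ = -16
f: translate: b→0 (≡-4 mod 4), so (2,-4,4)→(2,0,2)
f: reduced (well bottom): (2,0,2) with a≤c, −a<b≤a
g is negative-definite; reduce −g:
−g: translate: b→4 (≡-4 mod 8), so (4,-4,2)→(4,4,2)
−g: flip: (4,4,2)→(2,-4,4)
−g: translate: b→0 (≡-4 mod 4), so (2,-4,4)→(2,0,2)
−g: reduced (well bottom): (2,0,2) with a≤c, −a<b≤a
flip sign back: reduced form of g is (-2,0,-2)
reduced forms (2, 0, 2) vs (-2, 0, -2) ⇒ inequivalent

no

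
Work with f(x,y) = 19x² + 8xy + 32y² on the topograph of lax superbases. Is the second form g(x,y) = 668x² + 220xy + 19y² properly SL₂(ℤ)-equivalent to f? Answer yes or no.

D₁ = -2368, D₂ = -2368
f: reduced (well bottom): (19,8,32) with a≤c, −a<b≤a
g: flip: (668,220,19)→(19,-220,668)
g: translate: b→8 (≡-220 mod 38), so (19,-220,668)→(19,8,32)
g: reduced (well bottom): (19,8,32) with a≤c, −a<b≤a
reduced forms (19, 8, 32) vs (19, 8, 32) ⇒ equivalent

yes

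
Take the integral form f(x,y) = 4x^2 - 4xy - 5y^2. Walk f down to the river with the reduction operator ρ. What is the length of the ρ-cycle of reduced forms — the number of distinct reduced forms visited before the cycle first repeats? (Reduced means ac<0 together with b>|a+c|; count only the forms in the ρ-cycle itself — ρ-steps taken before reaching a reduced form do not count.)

D = 96, ⌊√D⌋ = 9
descent: ρ → (-5,4,4)  [lands on river]
river: ρ → (4,4,-5)
river: ρ → (-5,6,3)
river: ρ → (3,6,-5)
ρ-cycle length = 4 (tail of 1 descent step not counted)

4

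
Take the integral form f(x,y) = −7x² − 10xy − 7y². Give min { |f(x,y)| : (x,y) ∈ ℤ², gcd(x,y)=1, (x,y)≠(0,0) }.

translate: b→-4 (≡10 mod 14), so (7,10,7)→(7,-4,4)
flip: (7,-4,4)→(4,4,7)
reduced (well bottom): (4,4,7) with a≤c, −a<b≤a
well minimum |f| = |-4| = 4 (negative-definite)

4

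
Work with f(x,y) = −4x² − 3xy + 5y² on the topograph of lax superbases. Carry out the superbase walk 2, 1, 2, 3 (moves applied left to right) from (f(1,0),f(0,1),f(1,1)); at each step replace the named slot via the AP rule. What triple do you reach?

start (-4,5,-2) = (f(1,0),f(0,1),f(1,1))
replace slot 2: 2·((-4)+(-2)) − 5 = -17 → (-4,-17,-2)
replace slot 1: 2·((-17)+(-2)) − (-4) = -34 → (-34,-17,-2)
replace slot 2: 2·((-34)+(-2)) − (-17) = -55 → (-34,-55,-2)
replace slot 3: 2·((-34)+(-55)) − (-2) = -176 → (-34,-55,-176)

-34,-55,-176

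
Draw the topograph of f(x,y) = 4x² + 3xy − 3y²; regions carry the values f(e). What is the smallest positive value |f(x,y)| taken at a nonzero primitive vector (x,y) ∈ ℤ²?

river: ρ → (-3,3,4)
river: ρ → (4,5,-2)
river: ρ → (-2,7,1)
river: ρ → (1,7,-2)
river: ρ → (-2,5,4)
river: ρ → (4,3,-3)
closes: descent 0, river 6
min |a| on river = 1

1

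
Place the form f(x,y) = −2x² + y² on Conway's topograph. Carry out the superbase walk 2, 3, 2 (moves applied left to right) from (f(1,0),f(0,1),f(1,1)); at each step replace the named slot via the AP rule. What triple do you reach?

start (-2,1,-1) = (f(1,0),f(0,1),f(1,1))
replace slot 2: 2·((-2)+(-1)) − 1 = -7 → (-2,-7,-1)
replace slot 3: 2·((-2)+(-7)) − (-1) = -17 → (-2,-7,-17)
replace slot 2: 2·((-2)+(-17)) − (-7) = -31 → (-2,-31,-17)

-2,-31,-17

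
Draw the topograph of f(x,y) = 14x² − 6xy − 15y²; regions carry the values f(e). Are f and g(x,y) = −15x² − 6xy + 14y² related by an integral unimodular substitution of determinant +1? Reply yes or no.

D₁ = 876, D₂ = 876
river cycle of f (length 6): (-15, 6, 14), (14, 22, -7), (-7, 20, 17), (17, 14, -10), (-10, 26, 5), (5, 24, -15)
river cycle of g (length 6): (14, 6, -15), (-15, 24, 5), (5, 26, -10), (-10, 14, 17), (17, 20, -7), (-7, 22, 14)
cycles differ ⇒ inequivalent

no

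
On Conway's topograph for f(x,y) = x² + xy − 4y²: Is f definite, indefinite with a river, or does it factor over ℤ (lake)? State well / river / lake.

D = b²−4ac = 1² − 4·1·(-4) = 17
D > 0 non-square ⇒ indefinite ⇒ periodic river

river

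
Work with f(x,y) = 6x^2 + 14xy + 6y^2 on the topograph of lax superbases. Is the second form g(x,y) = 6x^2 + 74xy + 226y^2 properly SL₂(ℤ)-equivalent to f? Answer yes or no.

D₁ = 52, D₂ = 52
river cycle of f (length 2): (-2, 6, 2), (2, 6, -2)
river cycle of g (length 2): (-2, 6, 2), (2, 6, -2)
cycles coincide ⇒ equivalent

yes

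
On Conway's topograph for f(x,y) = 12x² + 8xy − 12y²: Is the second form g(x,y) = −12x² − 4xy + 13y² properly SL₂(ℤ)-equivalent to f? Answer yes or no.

D₁ = 640, D₂ = 640
river cycle of f (length 6): (-12, 16, 8), (8, 16, -12), (-12, 8, 12), (12, 16, -8), (-8, 16, 12), (12, 8, -12)
river cycle of g (length 8): (13, 4, -12), (-12, 20, 5), (5, 20, -12), (-12, 4, 13), (13, 22, -3), (-3, 20, 20), (20, 20, -3), (-3, 22, 13)
cycles differ ⇒ inequivalent

no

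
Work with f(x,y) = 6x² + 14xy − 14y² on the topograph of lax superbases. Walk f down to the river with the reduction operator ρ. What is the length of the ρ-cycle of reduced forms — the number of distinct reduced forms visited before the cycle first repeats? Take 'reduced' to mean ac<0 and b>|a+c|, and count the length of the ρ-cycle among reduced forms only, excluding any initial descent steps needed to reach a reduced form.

D = 532, ⌊√D⌋ = 23
river: ρ → (-14,14,6)
river: ρ → (6,22,-2)
river: ρ → (-2,22,6)
river: ρ → (6,14,-14)
ρ-cycle length = 4 (tail of 0 descent steps not counted)

4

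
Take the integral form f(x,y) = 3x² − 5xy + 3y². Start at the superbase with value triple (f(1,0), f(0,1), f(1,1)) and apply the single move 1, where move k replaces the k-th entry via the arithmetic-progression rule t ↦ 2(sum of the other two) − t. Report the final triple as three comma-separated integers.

start (3,3,1) = (f(1,0),f(0,1),f(1,1))
replace slot 1: 2·(3+1) − 3 = 5 → (5,3,1)

5,3,1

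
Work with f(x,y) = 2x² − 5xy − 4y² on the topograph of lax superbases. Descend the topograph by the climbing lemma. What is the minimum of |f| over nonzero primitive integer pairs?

descent: ρ → (-4,5,2)  [lands on river]
river: ρ → (2,7,-1)
river: ρ → (-1,7,2)
river: ρ → (2,5,-4)
river: ρ → (-4,3,3)
river: ρ → (3,3,-4)
closes: descent 1, river 6
min |a| on river = 1

1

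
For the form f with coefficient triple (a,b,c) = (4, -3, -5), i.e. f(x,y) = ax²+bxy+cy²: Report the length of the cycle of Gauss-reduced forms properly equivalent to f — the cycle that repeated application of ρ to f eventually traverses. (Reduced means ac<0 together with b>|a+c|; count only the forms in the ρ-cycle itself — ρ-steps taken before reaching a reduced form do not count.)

D = 89, ⌊√D⌋ = 9
descent: ρ → (-5,3,4)  [lands on river]
river: ρ → (4,5,-4)
river: ρ → (-4,3,5)
river: ρ → (5,7,-2)
river: ρ → (-2,9,1)
river: ρ → (1,9,-2)
river: ρ → (-2,7,5)
river: ρ → (5,3,-4)
river: ρ → (-4,5,4)
river: ρ → (4,3,-5)
river: ρ → (-5,7,2)
river: ρ → (2,9,-1)
river: ρ → (-1,9,2)
river: ρ → (2,7,-5)
ρ-cycle length = 14 (tail of 1 descent step not counted)

14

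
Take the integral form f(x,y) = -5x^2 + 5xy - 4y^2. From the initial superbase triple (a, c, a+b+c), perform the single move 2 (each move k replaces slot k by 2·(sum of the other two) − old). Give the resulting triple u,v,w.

start (-5,-4,-4) = (f(1,0),f(0,1),f(1,1))
replace slot 2: 2·((-5)+(-4)) − (-4) = -14 → (-5,-14,-4)

-5,-14,-4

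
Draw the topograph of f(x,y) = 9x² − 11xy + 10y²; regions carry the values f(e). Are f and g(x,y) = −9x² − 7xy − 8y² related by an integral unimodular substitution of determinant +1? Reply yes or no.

D₁ = -239, D₂ = -239
f: translate: b→7 (≡-11 mod 18), so (9,-11,10)→(9,7,8)
f: flip: (9,7,8)→(8,-7,9)
f: reduced (well bottom): (8,-7,9) with a≤c, −a<b≤a
g is negative-definite; reduce −g:
−g: flip: (9,7,8)→(8,-7,9)
−g: reduced (well bottom): (8,-7,9) with a≤c, −a<b≤a
flip sign back: reduced form of g is (-8,7,-9)
reduced forms (8, -7, 9) vs (-8, 7, -9) ⇒ inequivalent

no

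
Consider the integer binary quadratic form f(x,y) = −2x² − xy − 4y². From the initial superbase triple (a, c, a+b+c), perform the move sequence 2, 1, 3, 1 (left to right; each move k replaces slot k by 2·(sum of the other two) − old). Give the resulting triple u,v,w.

start (-2,-4,-7) = (f(1,0),f(0,1),f(1,1))
replace slot 2: 2·((-2)+(-7)) − (-4) = -14 → (-2,-14,-7)
replace slot 1: 2·((-14)+(-7)) − (-2) = -40 → (-40,-14,-7)
replace slot 3: 2·((-40)+(-14)) − (-7) = -101 → (-40,-14,-101)
replace slot 1: 2·((-14)+(-101)) − (-40) = -190 → (-190,-14,-101)

-190,-14,-101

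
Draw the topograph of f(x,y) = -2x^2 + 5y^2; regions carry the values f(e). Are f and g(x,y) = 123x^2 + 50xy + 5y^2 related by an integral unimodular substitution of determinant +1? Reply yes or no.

D₁ = 40, D₂ = 40
river cycle of f (length 6): (-2, 4, 3), (3, 2, -3), (-3, 4, 2), (2, 4, -3), (-3, 2, 3), (3, 4, -2)
river cycle of g (length 6): (-2, 4, 3), (3, 2, -3), (-3, 4, 2), (2, 4, -3), (-3, 2, 3), (3, 4, -2)
cycles coincide ⇒ equivalent

yes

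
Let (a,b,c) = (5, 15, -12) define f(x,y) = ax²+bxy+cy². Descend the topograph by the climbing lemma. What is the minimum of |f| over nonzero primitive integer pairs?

river: ρ → (-12,9,8)
river: ρ → (8,7,-13)
river: ρ → (-13,19,2)
river: ρ → (2,21,-3)
river: ρ → (-3,21,2)
river: ρ → (2,19,-13)
river: ρ → (-13,7,8)
river: ρ → (8,9,-12)
river: ρ → (-12,15,5)
river: ρ → (5,15,-12)
closes: descent 0, river 10
min |a| on river = 2

2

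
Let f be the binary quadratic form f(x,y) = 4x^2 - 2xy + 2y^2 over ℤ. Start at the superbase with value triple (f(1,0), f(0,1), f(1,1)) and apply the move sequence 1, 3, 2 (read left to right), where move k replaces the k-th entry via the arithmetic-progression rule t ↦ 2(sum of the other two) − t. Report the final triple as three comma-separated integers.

start (4,2,4) = (f(1,0),f(0,1),f(1,1))
replace slot 1: 2·(2+4) − 4 = 8 → (8,2,4)
replace slot 3: 2·(8+2) − 4 = 16 → (8,2,16)
replace slot 2: 2·(8+16) − 2 = 46 → (8,46,16)

8,46,16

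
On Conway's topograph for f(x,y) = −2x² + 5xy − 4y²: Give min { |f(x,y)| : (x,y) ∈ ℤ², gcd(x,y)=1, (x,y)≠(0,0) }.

translate: b→-1 (≡-5 mod 4), so (2,-5,4)→(2,-1,1)
flip: (2,-1,1)→(1,1,2)
reduced (well bottom): (1,1,2) with a≤c, −a<b≤a
well minimum |f| = |-1| = 1 (negative-definite)

1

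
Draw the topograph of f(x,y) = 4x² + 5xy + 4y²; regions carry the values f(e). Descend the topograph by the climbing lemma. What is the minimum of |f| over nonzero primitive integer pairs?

translate: b→-3 (≡5 mod 8), so (4,5,4)→(4,-3,3)
flip: (4,-3,3)→(3,3,4)
reduced (well bottom): (3,3,4) with a≤c, −a<b≤a
well minimum = a = 3

3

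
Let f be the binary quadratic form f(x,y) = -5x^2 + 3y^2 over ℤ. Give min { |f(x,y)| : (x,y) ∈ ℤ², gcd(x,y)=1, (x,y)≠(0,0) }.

descent: ρ → (3,6,-2)  [lands on river]
river: ρ → (-2,6,3)
closes: descent 1, river 2
min |a| on river = 2

2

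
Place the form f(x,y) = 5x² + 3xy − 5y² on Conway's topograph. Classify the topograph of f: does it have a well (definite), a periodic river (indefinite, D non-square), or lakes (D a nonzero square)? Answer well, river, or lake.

D = b²−4ac = 3² − 4·5·(-5) = 109
D > 0 non-square ⇒ indefinite ⇒ periodic river

river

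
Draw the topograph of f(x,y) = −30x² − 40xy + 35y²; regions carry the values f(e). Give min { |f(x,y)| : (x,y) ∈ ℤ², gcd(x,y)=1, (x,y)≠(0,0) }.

descent: ρ → (35,40,-30)  [lands on river]
river: ρ → (-30,20,45)
river: ρ → (45,70,-5)
river: ρ → (-5,70,45)
river: ρ → (45,20,-30)
river: ρ → (-30,40,35)
river: ρ → (35,30,-35)
river: ρ → (-35,40,30)
river: ρ → (30,20,-45)
river: ρ → (-45,70,5)
river: ρ → (5,70,-45)
river: ρ → (-45,20,30)
river: ρ → (30,40,-35)
river: ρ → (-35,30,35)
closes: descent 1, river 14
min |a| on river = 5

5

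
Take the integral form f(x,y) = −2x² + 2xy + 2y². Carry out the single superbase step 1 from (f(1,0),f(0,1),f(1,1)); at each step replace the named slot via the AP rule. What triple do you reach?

start (-2,2,2) = (f(1,0),f(0,1),f(1,1))
replace slot 1: 2·(2+2) − (-2) = 10 → (10,2,2)

10,2,2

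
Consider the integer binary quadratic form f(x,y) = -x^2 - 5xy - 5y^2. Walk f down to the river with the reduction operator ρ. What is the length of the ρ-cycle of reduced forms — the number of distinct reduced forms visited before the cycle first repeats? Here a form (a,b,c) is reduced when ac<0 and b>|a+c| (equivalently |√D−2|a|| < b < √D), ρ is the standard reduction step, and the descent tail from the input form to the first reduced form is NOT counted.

D = 5, ⌊√D⌋ = 2
descent: ρ → (-5,5,-1)
descent: ρ → (-1,1,1)  [lands on river]
river: ρ → (1,1,-1)
ρ-cycle length = 2 (tail of 2 descent steps not counted)

2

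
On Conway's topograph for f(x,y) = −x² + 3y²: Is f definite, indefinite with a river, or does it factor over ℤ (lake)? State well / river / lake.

D = b²−4ac = 0² − 4·(-1)·3 = 12
D > 0 non-square ⇒ indefinite ⇒ periodic river

river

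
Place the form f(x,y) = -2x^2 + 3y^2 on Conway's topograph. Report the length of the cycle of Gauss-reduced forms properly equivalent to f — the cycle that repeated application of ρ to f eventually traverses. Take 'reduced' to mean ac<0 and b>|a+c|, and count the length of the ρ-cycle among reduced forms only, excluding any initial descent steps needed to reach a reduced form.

D = 24, ⌊√D⌋ = 4
descent: ρ → (3,0,-2)
descent: ρ → (-2,4,1)  [lands on river]
river: ρ → (1,4,-2)
ρ-cycle length = 2 (tail of 2 descent steps not counted)

2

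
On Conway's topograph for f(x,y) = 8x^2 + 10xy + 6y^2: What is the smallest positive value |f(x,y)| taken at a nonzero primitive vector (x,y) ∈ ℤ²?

translate: b→-6 (≡10 mod 16), so (8,10,6)→(8,-6,4)
flip: (8,-6,4)→(4,6,8)
translate: b→-2 (≡6 mod 8), so (4,6,8)→(4,-2,6)
reduced (well bottom): (4,-2,6) with a≤c, −a<b≤a
well minimum = a = 4

4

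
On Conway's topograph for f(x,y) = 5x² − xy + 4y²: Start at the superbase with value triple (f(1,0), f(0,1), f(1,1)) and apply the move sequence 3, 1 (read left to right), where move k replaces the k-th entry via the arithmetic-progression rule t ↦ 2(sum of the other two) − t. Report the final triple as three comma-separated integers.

start (5,4,8) = (f(1,0),f(0,1),f(1,1))
replace slot 3: 2·(5+4) − 8 = 10 → (5,4,10)
replace slot 1: 2·(4+10) − 5 = 23 → (23,4,10)

23,4,10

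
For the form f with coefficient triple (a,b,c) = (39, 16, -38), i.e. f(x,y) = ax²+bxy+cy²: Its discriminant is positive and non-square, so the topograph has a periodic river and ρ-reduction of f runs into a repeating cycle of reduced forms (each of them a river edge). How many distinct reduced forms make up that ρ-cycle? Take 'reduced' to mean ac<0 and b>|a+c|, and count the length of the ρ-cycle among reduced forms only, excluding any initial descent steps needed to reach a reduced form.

D = 6184, ⌊√D⌋ = 78
river: ρ → (-38,60,17)
river: ρ → (17,76,-6)
river: ρ → (-6,68,65)
river: ρ → (65,62,-9)
river: ρ → (-9,64,58)
river: ρ → (58,52,-15)
river: ρ → (-15,68,26)
river: ρ → (26,36,-47)
river: ρ → (-47,58,15)
river: ρ → (15,62,-39)
river: ρ → (-39,16,38)
river: ρ → (38,60,-17)
river: ρ → (-17,76,6)
river: ρ → (6,68,-65)
river: ρ → (-65,62,9)
river: ρ → (9,64,-58)
river: ρ → (-58,52,15)
river: ρ → (15,68,-26)
river: ρ → (-26,36,47)
river: ρ → (47,58,-15)
river: ρ → (-15,62,39)
river: ρ → (39,16,-38)
ρ-cycle length = 22 (tail of 0 descent steps not counted)

22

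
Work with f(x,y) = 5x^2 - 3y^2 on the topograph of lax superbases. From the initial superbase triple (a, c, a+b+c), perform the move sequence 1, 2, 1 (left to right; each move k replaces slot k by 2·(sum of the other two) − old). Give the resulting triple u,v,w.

start (5,-3,2) = (f(1,0),f(0,1),f(1,1))
replace slot 1: 2·((-3)+2) − 5 = -7 → (-7,-3,2)
replace slot 2: 2·((-7)+2) − (-3) = -7 → (-7,-7,2)
replace slot 1: 2·((-7)+2) − (-7) = -3 → (-3,-7,2)

-3,-7,2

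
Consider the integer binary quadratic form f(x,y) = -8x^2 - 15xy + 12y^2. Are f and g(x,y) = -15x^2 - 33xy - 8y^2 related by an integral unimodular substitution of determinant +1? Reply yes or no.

D₁ = 609, D₂ = 609
river cycle of f (length 16): (12, 15, -8), (-8, 17, 10), (10, 23, -2), (-2, 21, 21), (21, 21, -2), (-2, 23, 10), (10, 17, -8), (-8, 15, 12), (12, 9, -11), (-11, 13, 10), … (6 more)
river cycle of g (length 16): (-8, 17, 10), (10, 23, -2), (-2, 21, 21), (21, 21, -2), (-2, 23, 10), (10, 17, -8), (-8, 15, 12), (12, 9, -11), (-11, 13, 10), (10, 7, -14), … (6 more)
cycles coincide ⇒ equivalent

yes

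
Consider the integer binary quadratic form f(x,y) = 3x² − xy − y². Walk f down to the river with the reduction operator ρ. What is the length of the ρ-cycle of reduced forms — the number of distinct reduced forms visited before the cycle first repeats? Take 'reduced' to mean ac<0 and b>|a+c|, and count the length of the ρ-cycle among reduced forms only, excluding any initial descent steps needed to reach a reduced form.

D = 13, ⌊√D⌋ = 3
descent: ρ → (-1,3,1)  [lands on river]
river: ρ → (1,3,-1)
ρ-cycle length = 2 (tail of 1 descent step not counted)

2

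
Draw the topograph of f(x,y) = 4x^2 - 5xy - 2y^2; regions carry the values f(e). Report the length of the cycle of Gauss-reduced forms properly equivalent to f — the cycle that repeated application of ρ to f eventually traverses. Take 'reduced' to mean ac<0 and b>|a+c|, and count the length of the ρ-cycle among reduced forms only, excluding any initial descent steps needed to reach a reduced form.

D = 57, ⌊√D⌋ = 7
descent: ρ → (-2,5,4)  [lands on river]
river: ρ → (4,3,-3)
river: ρ → (-3,3,4)
river: ρ → (4,5,-2)
river: ρ → (-2,7,1)
river: ρ → (1,7,-2)
ρ-cycle length = 6 (tail of 1 descent step not counted)

6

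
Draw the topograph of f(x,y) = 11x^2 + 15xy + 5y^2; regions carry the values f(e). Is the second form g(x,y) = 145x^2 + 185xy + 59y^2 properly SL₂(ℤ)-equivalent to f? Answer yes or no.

D₁ = 5, D₂ = 5
river cycle of f (length 2): (1, 1, -1), (-1, 1, 1)
river cycle of g (length 2): (1, 1, -1), (-1, 1, 1)
cycles coincide ⇒ equivalent

yes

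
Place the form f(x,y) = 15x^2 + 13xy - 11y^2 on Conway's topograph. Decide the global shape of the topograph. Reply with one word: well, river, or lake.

D = b²−4ac = 13² − 4·15·(-11) = 829
D > 0 non-square ⇒ indefinite ⇒ periodic river

river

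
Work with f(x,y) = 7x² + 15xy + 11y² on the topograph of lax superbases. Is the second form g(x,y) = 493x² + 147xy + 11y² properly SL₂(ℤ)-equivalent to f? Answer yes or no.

D₁ = -83, D₂ = -83
f: translate: b→1 (≡15 mod 14), so (7,15,11)→(7,1,3)
f: flip: (7,1,3)→(3,-1,7)
f: reduced (well bottom): (3,-1,7) with a≤c, −a<b≤a
g: flip: (493,147,11)→(11,-147,493)
g: translate: b→7 (≡-147 mod 22), so (11,-147,493)→(11,7,3)
g: flip: (11,7,3)→(3,-7,11)
g: translate: b→-1 (≡-7 mod 6), so (3,-7,11)→(3,-1,7)
g: reduced (well bottom): (3,-1,7) with a≤c, −a<b≤a
reduced forms (3, -1, 7) vs (3, -1, 7) ⇒ equivalent

yes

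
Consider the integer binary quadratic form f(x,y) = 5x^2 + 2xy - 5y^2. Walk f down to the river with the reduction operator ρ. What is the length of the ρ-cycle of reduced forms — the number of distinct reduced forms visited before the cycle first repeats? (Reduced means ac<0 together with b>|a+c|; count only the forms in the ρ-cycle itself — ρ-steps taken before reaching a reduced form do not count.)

D = 104, ⌊√D⌋ = 10
river: ρ → (-5,8,2)
river: ρ → (2,8,-5)
river: ρ → (-5,2,5)
river: ρ → (5,8,-2)
river: ρ → (-2,8,5)
river: ρ → (5,2,-5)
ρ-cycle length = 6 (tail of 0 descent steps not counted)

6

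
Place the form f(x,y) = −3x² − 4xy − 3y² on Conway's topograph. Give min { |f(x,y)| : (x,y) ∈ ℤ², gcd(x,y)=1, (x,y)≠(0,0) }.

translate: b→-2 (≡4 mod 6), so (3,4,3)→(3,-2,2)
flip: (3,-2,2)→(2,2,3)
reduced (well bottom): (2,2,3) with a≤c, −a<b≤a
well minimum |f| = |-2| = 2 (negative-definite)

2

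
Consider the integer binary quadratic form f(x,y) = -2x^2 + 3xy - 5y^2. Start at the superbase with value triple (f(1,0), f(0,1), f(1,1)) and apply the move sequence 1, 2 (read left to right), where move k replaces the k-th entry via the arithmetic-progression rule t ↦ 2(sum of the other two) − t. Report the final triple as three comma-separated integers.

start (-2,-5,-4) = (f(1,0),f(0,1),f(1,1))
replace slot 1: 2·((-5)+(-4)) − (-2) = -16 → (-16,-5,-4)
replace slot 2: 2·((-16)+(-4)) − (-5) = -35 → (-16,-35,-4)

-16,-35,-4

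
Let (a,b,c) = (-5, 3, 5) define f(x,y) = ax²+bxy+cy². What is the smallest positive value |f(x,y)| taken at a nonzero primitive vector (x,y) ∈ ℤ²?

river: ρ → (5,7,-3)
river: ρ → (-3,5,7)
river: ρ → (7,9,-1)
river: ρ → (-1,9,7)
river: ρ → (7,5,-3)
river: ρ → (-3,7,5)
river: ρ → (5,3,-5)
river: ρ → (-5,7,3)
river: ρ → (3,5,-7)
river: ρ → (-7,9,1)
river: ρ → (1,9,-7)
river: ρ → (-7,5,3)
river: ρ → (3,7,-5)
river: ρ → (-5,3,5)
closes: descent 0, river 14
min |a| on river = 1

1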